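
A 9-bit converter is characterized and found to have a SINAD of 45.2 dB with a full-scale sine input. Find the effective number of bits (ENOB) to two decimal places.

ENOB = (SINAD − 1.76) / 6.02 = (45.2 − 1.76)/6.02 = 7.216.

7.22 bits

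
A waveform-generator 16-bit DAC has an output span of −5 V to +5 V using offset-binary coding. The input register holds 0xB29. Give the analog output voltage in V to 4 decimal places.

LSB = 10 V / 2^16 = 152.59 µV.
Code 0xB29 = 2857 decimal.
V_out = (−5) + 2857 × 0.000152588 V = -4.56406 V.

-4.5641 V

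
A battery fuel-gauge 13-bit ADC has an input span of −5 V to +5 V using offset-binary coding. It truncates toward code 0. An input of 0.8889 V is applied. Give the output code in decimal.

code 4824

With 8192 levels over 10 V, one step is 1.221 mV.
(0.8889 − (−5)) / 0.0012207 = 4824.187 LSBs.
So the output code is 4824.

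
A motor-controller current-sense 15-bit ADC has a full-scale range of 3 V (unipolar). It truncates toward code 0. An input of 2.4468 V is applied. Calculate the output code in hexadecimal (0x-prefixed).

Full-scale span = 3 V; LSB = 3/2^15 = 91.55 µV.
(2.4468 − 0) / 9.15527e-05 = 26725.581 LSBs.
Floor → code 26725.
In hexadecimal (0x-prefixed): 0x6865.

code 0x6865 (decimal 26725)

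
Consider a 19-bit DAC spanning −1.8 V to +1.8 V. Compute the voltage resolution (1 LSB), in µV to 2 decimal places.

6.87 µV

Full-scale span = 3.6 V.
LSB = 3.6 / 2^19 = 3.6 / 524288 = 6.86646e-06 V = 6.87 µV.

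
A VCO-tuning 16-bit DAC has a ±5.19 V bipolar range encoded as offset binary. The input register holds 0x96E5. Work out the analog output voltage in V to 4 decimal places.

LSB = 10.38 V / 2^16 = 158.39 µV.
Code 0x96E5 = 38629 decimal.
V_out = (−5.19) + 38629 × 0.000158386 V = 0.928302 V.

0.9283 V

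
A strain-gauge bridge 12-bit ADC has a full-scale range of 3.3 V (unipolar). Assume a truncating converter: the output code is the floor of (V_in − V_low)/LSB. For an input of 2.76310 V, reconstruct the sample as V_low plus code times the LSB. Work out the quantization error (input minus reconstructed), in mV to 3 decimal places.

Step size: 3.3 V ÷ 2^12 = 0.806 mV.
(V_in − V_low)/LSB = (2.76310 − 0)/0.000805664 = 3429.5932 → code 3429 (floor).
V_rec = 0 + 3429·0.000805664 = 2.7626221 V.
Error = 2.76310 − 2.7626221 = 0.00047793 V = 0.478 mV.

0.478 mV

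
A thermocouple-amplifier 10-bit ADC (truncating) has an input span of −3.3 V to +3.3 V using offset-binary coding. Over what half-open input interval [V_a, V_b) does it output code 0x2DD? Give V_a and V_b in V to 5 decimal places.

[1.42441 V, 1.43086 V)

LSB = 6.6/2^10 = 6.445 mV.
Code 0x2DD = 733 decimal.
V_a = V_low + 733·LSB = 1.42441 V; V_b = V_low + 734·LSB = 1.43086 V.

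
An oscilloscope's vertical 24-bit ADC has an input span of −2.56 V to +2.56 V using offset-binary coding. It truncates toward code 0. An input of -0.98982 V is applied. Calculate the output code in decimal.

code 5145165

LSB = 5.12 V / 16777216 = 0.31 µV.
(V_in − V_low)/LSB = (-0.98982 − (−2.56)) / 3.05176e-07 = 5145165.824.
Floor → code 5145165.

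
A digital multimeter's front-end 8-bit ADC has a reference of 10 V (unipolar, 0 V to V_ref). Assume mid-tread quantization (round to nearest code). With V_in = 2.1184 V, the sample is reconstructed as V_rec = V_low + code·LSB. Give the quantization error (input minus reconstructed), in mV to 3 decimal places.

9.025 mV

One LSB is 10 V / 256 = 39.062 mV.
Scaled input = 54.2310 LSBs, so code = 54.
Reconstructed: 2.109375 V.
V_in − V_rec = 0.009025 V = 9.025 mV.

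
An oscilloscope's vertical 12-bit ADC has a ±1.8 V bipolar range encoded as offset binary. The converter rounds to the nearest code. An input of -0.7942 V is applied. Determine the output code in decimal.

code 1144

Full-scale span = 3.6 V; LSB = 3.6/2^12 = 0.879 mV.
Input sits at 1144.377 steps above V_low.
round(1144.377) = 1144.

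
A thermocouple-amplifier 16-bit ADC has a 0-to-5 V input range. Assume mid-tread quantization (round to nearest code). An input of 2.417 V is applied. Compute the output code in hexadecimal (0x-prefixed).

code 0x7BC0 (decimal 31680)

Full-scale span = 5 V; LSB = 5/2^16 = 76.29 µV.
Input sits at 31680.102 steps above V_low.
round(31680.102) = 31680.
In hexadecimal (0x-prefixed): 0x7BC0.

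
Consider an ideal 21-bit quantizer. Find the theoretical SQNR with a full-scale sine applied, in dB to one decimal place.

SNR ≈ 6.02·N + 1.76 dB = 6.02·21 + 1.76 = 128.18 dB.

128.2 dB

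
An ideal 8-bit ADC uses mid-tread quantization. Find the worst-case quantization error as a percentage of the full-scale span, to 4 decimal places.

Rounding → worst-case error = ½ LSB = V_FS/2^9, so 100/512 = 0.195312 % of full scale.

0.1953 %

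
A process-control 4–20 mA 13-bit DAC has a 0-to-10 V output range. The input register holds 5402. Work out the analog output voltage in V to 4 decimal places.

LSB = 10 V / 2^13 = 1.221 mV.
V_out = 0 + 5402 × 0.0012207 V = 6.59424 V.

6.5942 V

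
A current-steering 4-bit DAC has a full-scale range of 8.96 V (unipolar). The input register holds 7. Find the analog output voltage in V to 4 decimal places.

3.9200 V

LSB = 8.96 V / 2^4 = 0.5600 V.
V_out = 0 + 7 × 0.56 V = 3.92 V.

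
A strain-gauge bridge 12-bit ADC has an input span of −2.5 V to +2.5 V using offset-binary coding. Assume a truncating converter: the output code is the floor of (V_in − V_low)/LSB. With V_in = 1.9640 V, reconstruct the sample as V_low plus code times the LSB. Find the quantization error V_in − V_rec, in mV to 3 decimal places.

LSB = 5/2^12 = 1.221 mV.
(V_in − V_low)/LSB = (1.9640 − (−2.5))/0.0012207 = 3656.9088 → code 3656 (floor).
V_rec = (−2.5) + 3656·0.0012207 = 1.9628906 V.
V_in − V_rec = 0.00110937 V = 1.109 mV.

1.109 mV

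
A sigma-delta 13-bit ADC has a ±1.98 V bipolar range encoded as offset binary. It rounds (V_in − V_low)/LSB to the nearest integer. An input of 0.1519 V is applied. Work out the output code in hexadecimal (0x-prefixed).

Full-scale span = 3.96 V; LSB = 3.96/2^13 = 483.40 µV.
(0.1519 − (−1.98)) / 0.000483398 = 4410.234 LSBs.
So the output code is 4410.
In hexadecimal (0x-prefixed): 0x113A.

code 0x113A (decimal 4410)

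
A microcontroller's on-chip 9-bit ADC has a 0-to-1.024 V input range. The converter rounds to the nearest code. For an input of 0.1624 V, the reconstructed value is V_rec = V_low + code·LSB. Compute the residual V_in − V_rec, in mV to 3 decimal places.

0.400 mV

Step size: 1.024 V ÷ 2^9 = 2.000 mV.
(0.1624 − 0)/0.002 = 81.2000; round gives code 81.
Reconstructed: 0.162 V.
Error = 0.1624 − 0.162 = 0.0004 V = 0.400 mV.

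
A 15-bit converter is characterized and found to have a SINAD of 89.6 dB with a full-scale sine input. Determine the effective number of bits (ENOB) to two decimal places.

14.59 bits

ENOB = (SINAD − 1.76) / 6.02 = (89.6 − 1.76)/6.02 = 14.591.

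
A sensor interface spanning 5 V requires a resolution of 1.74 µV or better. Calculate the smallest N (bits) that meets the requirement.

22 bits

Number of steps required ≥ 5 V / 1.74 µV = 2873563.22.
Need 2^N ≥ 2873563.22; 2^21 = 2097152, 2^22 = 4194304.
Minimum N = 22.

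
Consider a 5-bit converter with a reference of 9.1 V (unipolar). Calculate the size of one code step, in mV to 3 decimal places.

284.375 mV

Full-scale span = 9.1 V.
LSB = 9.1 / 2^5 = 9.1 / 32 = 0.284375 V = 284.375 mV.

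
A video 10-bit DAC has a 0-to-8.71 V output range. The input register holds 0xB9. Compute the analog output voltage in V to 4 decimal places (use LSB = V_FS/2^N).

1.5736 V

LSB = 8.71 V / 2^10 = 8.506 mV.
Code 0xB9 = 185 decimal.
V_out = 0 + 185 × 0.00850586 V = 1.57358 V.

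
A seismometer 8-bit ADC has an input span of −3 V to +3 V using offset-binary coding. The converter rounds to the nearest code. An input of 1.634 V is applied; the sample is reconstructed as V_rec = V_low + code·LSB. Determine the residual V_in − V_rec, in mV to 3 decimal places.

-6.625 mV

Step size: 6 V ÷ 2^8 = 23.438 mV.
Scaled input = 197.7173 LSBs, so code = 198.
V_rec = (−3) + 198·0.0234375 = 1.640625 V.
V_in − V_rec = -0.006625 V = -6.625 mV.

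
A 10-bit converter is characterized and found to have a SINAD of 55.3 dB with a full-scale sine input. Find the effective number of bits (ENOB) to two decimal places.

ENOB = (SINAD − 1.76) / 6.02 = (55.3 − 1.76)/6.02 = 8.894.

8.89 bits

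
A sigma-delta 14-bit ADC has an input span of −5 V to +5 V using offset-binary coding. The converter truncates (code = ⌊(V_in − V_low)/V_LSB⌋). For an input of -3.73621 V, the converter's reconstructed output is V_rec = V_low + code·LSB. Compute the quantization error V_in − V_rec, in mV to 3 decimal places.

Step size: 10 V ÷ 2^14 = 0.610 mV.
Scaled input = 2070.5935 LSBs, so code = 2070.
Code 2070 maps back to (−5) + 2070×0.000610352 V = -3.7365723 V.
Error = -3.73621 − (−3.7365723) = 0.000362266 V = 0.362 mV.

0.362 mV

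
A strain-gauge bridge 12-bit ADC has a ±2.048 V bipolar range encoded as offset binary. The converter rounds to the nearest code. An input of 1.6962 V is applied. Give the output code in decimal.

With 4096 levels over 4.096 V, one step is 1.000 mV.
(1.6962 − (−2.048)) / 0.001 = 3744.200 LSBs.
round(3744.200) = 3744.

code 3744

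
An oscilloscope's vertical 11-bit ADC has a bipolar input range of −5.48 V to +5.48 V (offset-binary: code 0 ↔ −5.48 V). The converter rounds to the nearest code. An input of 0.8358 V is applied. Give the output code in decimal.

With 2048 levels over 10.96 V, one step is 5.352 mV.
(0.8358 − (−5.48)) / 0.00535156 = 1180.179 LSBs.
round(1180.179) = 1180.

code 1180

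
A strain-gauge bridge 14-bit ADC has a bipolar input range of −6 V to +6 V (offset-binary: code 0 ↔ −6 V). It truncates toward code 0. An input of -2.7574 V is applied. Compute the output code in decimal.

LSB = 12 V / 16384 = 0.732 mV.
(V_in − V_low)/LSB = (-2.7574 − (−6)) / 0.000732422 = 4427.230.
⌊·⌋(4427.230) = 4427.

code 4427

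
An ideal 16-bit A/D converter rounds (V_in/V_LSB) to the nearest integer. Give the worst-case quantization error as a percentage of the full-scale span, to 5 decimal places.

0.00076 %

Rounding → worst-case error = ½ LSB = V_FS/2^17, so 100/131072 = 0.000762939 % of full scale.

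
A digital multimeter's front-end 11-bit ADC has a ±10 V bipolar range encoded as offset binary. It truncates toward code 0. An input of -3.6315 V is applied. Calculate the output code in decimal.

code 652

LSB = 20 V / 2048 = 9.766 mV.
(V_in − V_low)/LSB = (-3.6315 − (−10)) / 0.00976562 = 652.134.
⌊·⌋(652.134) = 652.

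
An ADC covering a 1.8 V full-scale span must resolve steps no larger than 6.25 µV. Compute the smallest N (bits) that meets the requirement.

19 bits

Number of steps required ≥ 1.8 V / 6.25 µV = 288000.00.
Need 2^N ≥ 288000.00; 2^18 = 262144, 2^19 = 524288.
Minimum N = 19.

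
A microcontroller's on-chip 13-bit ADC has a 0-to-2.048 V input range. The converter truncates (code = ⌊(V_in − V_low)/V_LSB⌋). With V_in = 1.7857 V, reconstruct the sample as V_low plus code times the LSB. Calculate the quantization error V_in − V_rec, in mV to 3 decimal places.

One LSB is 2.048 V / 8192 = 250.00 µV.
(1.7857 − 0)/0.00025 = 7142.8000; ⌊·⌋ gives code 7142.
Code 7142 maps back to 0 + 7142×0.00025 V = 1.7855 V.
V_in − V_rec = 0.0002 V = 0.200 mV.

0.200 mV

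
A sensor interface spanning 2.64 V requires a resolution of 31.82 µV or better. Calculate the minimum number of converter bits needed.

Number of steps required ≥ 2.64 V / 31.82 µV = 82966.69.
Need 2^N ≥ 82966.69; 2^16 = 65536, 2^17 = 131072.
Minimum N = 17.

17 bits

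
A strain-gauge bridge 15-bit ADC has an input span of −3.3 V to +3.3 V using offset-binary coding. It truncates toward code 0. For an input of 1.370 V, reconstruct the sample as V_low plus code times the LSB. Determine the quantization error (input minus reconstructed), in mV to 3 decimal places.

0.170 mV

Step size: 6.6 V ÷ 2^15 = 201.42 µV.
(V_in − V_low)/LSB = (1.370 − (−3.3))/0.000201416 = 23185.8424 → code 23185 (floor).
Code 23185 maps back to (−3.3) + 23185×0.000201416 V = 1.3698303 V.
V_in − V_rec = 0.000169678 V = 0.170 mV.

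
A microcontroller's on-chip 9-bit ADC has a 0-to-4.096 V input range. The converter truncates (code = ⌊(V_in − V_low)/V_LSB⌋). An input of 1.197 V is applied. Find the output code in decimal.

code 149

LSB = 4.096 V / 512 = 8.000 mV.
(V_in − V_low)/LSB = (1.197 − 0) / 0.008 = 149.625.
⌊·⌋(149.625) = 149.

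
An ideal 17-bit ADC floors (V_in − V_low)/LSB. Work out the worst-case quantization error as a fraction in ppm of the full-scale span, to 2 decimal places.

Truncating → worst-case error = 1 LSB = V_FS/2^17, so 1e+06/131072 = 7.62939 ppm of full scale.

7.63 ppm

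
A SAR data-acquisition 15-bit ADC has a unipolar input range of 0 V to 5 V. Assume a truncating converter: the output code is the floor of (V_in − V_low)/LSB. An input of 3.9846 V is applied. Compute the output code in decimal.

Full-scale span = 5 V; LSB = 5/2^15 = 152.59 µV.
Input sits at 26113.475 steps above V_low.
⌊·⌋(26113.475) = 26113.

code 26113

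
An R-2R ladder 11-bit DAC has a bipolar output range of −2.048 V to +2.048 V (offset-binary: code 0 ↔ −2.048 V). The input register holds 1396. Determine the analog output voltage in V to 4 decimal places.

0.7440 V

LSB = 4.096 V / 2^11 = 2.000 mV.
V_out = (−2.048) + 1396 × 0.002 V = 0.744 V.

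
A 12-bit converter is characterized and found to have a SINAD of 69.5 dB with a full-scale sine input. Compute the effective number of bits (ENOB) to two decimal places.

ENOB = (SINAD − 1.76) / 6.02 = (69.5 − 1.76)/6.02 = 11.252.

11.25 bits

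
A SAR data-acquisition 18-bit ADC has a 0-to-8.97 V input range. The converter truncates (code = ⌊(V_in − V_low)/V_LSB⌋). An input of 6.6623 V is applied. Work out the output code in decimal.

code 194702

With 262144 levels over 8.97 V, one step is 34.22 µV.
(V_in − V_low)/LSB = (6.6623 − 0) / 3.42178e-05 = 194702.561.
So the output code is 194702.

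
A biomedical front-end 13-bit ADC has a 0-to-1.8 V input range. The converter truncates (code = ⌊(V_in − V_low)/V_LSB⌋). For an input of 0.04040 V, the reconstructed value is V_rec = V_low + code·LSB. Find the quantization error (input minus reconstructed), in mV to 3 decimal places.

LSB = 1.8/2^13 = 219.73 µV.
Scaled input = 183.8649 LSBs, so code = 183.
V_rec = 0 + 183·0.000219727 = 0.040209961 V.
V_in − V_rec = 0.000190039 V = 0.190 mV.

0.190 mV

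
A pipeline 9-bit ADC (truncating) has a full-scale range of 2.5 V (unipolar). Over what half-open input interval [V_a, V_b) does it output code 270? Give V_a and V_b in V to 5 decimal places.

[1.31836 V, 1.32324 V)

LSB = 2.5/2^9 = 4.883 mV.
V_a = V_low + 270·LSB = 1.31836 V; V_b = V_low + 271·LSB = 1.32324 V.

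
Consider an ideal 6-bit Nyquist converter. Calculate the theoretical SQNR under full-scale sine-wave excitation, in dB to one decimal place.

37.9 dB

SNR ≈ 6.02·N + 1.76 dB = 6.02·6 + 1.76 = 37.88 dB.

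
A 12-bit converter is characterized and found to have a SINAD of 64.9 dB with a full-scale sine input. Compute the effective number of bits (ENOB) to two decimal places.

ENOB = (SINAD − 1.76) / 6.02 = (64.9 − 1.76)/6.02 = 10.488.

10.49 bits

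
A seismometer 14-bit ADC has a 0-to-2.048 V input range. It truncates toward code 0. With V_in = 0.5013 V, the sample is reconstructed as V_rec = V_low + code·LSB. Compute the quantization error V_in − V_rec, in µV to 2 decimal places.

50.00 µV

LSB = 2.048/2^14 = 125.00 µV.
(0.5013 − 0)/0.000125 = 4010.4000; ⌊·⌋ gives code 4010.
Reconstructed: 0.50125 V.
V_in − V_rec = 5e-05 V = 50.00 µV.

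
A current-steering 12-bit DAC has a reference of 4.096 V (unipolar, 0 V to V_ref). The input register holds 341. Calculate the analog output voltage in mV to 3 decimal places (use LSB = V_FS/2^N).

LSB = 4.096 V / 2^12 = 1.000 mV.
V_out = 0 + 341 × 0.001 V = 0.341 V.
= 341.000 mV.

341.000 mV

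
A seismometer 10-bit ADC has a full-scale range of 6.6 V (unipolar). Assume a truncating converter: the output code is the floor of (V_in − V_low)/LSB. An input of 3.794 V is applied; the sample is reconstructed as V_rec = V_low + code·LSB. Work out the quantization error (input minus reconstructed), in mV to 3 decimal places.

LSB = 6.6/2^10 = 6.445 mV.
(V_in − V_low)/LSB = (3.794 − 0)/0.00644531 = 588.6448 → code 588 (floor).
V_rec = 0 + 588·0.00644531 = 3.7898438 V.
V_in − V_rec = 0.00415625 V = 4.156 mV.

4.156 mV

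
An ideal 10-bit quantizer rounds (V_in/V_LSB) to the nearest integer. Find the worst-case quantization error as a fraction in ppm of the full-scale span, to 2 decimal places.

Rounding → worst-case error = ½ LSB = V_FS/2^11, so 1e+06/2048 = 488.281 ppm of full scale.

488.28 ppm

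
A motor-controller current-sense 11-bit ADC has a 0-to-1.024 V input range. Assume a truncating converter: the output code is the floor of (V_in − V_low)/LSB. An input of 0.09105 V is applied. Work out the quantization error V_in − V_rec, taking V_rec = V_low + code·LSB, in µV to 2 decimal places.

50.00 µV

One LSB is 1.024 V / 2048 = 0.500 mV.
(V_in − V_low)/LSB = (0.09105 − 0)/0.0005 = 182.1000 → code 182 (floor).
Reconstructed: 0.091 V.
V_in − V_rec = 5e-05 V = 50.00 µV.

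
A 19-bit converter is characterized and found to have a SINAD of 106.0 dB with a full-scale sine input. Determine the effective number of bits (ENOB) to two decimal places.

ENOB = (SINAD − 1.76) / 6.02 = (106.0 − 1.76)/6.02 = 17.316.

17.32 bits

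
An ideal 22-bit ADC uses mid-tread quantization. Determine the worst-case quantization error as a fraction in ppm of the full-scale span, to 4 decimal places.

0.1192 ppm

Rounding → worst-case error = ½ LSB = V_FS/2^23, so 1e+06/8388608 = 0.119209 ppm of full scale.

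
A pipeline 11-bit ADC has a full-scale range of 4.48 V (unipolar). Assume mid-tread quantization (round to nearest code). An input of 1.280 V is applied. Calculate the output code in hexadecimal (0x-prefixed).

LSB = 4.48 V / 2048 = 2.188 mV.
Input sits at 585.143 steps above V_low.
round(585.143) = 585.
In hexadecimal (0x-prefixed): 0x249.

code 0x249 (decimal 585)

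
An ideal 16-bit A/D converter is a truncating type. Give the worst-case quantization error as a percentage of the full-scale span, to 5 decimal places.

0.00153 %

Truncating → worst-case error = 1 LSB = V_FS/2^16, so 100/65536 = 0.00152588 % of full scale.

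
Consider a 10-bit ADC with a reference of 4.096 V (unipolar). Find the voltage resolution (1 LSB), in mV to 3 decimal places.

4.000 mV

Full-scale span = 4.096 V.
LSB = 4.096 / 2^10 = 4.096 / 1024 = 0.004 V = 4.000 mV.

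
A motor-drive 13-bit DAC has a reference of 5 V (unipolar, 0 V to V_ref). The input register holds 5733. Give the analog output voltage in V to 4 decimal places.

LSB = 5 V / 2^13 = 0.610 mV.
V_out = 0 + 5733 × 0.000610352 V = 3.49915 V.

3.4991 V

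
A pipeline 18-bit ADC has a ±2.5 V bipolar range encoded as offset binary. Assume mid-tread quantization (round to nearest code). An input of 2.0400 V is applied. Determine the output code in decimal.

code 238027

With 262144 levels over 5 V, one step is 19.07 µV.
(V_in − V_low)/LSB = (2.0400 − (−2.5)) / 1.90735e-05 = 238026.752.
Round → code 238027.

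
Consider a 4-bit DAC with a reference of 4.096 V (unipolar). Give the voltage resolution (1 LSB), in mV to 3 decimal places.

256.000 mV

Full-scale span = 4.096 V.
LSB = 4.096 / 2^4 = 4.096 / 16 = 0.256 V = 256.000 mV.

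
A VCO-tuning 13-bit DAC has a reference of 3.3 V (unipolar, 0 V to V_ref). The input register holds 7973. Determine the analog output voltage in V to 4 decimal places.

LSB = 3.3 V / 2^13 = 402.83 µV.
V_out = 0 + 7973 × 0.000402832 V = 3.21178 V.

3.2118 V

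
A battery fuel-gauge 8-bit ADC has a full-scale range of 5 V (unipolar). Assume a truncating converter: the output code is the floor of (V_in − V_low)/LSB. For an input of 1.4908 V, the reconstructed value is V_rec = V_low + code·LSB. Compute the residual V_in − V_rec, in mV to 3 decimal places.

6.425 mV

Step size: 5 V ÷ 2^8 = 19.531 mV.
(1.4908 − 0)/0.0195312 = 76.3290; ⌊·⌋ gives code 76.
Reconstructed: 1.484375 V.
Difference: 0.006425 V → 6.425 mV.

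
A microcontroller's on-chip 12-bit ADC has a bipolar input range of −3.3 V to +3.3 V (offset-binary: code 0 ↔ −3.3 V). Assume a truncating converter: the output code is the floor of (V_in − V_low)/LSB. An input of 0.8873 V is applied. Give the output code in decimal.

code 2598

LSB = 6.6 V / 4096 = 1.611 mV.
(0.8873 − (−3.3)) / 0.00161133 = 2598.664 LSBs.
So the output code is 2598.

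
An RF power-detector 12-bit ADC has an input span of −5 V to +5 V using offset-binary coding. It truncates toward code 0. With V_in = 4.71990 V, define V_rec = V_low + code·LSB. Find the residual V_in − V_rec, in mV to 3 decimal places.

Step size: 10 V ÷ 2^12 = 2.441 mV.
(4.71990 − (−5))/0.00244141 = 3981.2710; ⌊·⌋ gives code 3981.
Reconstructed: 4.7192383 V.
V_in − V_rec = 0.000661719 V = 0.662 mV.

0.662 mV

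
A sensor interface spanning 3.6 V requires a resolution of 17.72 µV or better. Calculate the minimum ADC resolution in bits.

Number of steps required ≥ 3.6 V / 17.72 µV = 203160.27.
Need 2^N ≥ 203160.27; 2^17 = 131072, 2^18 = 262144.
Minimum N = 18.

18 bits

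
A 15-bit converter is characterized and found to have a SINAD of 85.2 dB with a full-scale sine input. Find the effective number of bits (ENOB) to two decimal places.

ENOB = (SINAD − 1.76) / 6.02 = (85.2 − 1.76)/6.02 = 13.860.

13.86 bits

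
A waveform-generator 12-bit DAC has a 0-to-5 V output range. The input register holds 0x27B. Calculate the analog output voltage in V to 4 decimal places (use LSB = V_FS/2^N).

LSB = 5 V / 2^12 = 1.221 mV.
Code 0x27B = 635 decimal.
V_out = 0 + 635 × 0.0012207 V = 0.775146 V.

0.7751 V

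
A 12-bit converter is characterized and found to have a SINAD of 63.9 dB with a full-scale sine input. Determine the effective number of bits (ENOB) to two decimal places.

10.32 bits

ENOB = (SINAD − 1.76) / 6.02 = (63.9 − 1.76)/6.02 = 10.322.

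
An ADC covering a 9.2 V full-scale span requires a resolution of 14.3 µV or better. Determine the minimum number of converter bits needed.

20 bits

Number of steps required ≥ 9.2 V / 14.3 µV = 643356.64.
Need 2^N ≥ 643356.64; 2^19 = 524288, 2^20 = 1048576.
Minimum N = 20.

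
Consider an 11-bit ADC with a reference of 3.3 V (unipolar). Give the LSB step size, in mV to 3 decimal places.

Full-scale span = 3.3 V.
LSB = 3.3 / 2^11 = 3.3 / 2048 = 0.00161133 V = 1.611 mV.

1.611 mV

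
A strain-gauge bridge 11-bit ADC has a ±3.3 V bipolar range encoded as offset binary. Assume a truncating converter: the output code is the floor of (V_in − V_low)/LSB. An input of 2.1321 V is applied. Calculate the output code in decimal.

Full-scale span = 6.6 V; LSB = 6.6/2^11 = 3.223 mV.
Input sits at 1685.597 steps above V_low.
So the output code is 1685.

code 1685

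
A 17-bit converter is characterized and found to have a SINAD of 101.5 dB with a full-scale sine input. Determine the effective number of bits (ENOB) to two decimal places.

ENOB = (SINAD − 1.76) / 6.02 = (101.5 − 1.76)/6.02 = 16.568.

16.57 bits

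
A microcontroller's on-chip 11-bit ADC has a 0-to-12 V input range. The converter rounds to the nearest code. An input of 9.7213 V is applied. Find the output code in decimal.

code 1659

LSB = 12 V / 2048 = 5.859 mV.
Input sits at 1659.102 steps above V_low.
round(1659.102) = 1659.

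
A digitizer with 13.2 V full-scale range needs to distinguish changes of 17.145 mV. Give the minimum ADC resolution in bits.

10 bits

Number of steps required ≥ 13.2 V / 17.145 mV = 769.90.
Need 2^N ≥ 769.90; 2^9 = 512, 2^10 = 1024.
Minimum N = 10.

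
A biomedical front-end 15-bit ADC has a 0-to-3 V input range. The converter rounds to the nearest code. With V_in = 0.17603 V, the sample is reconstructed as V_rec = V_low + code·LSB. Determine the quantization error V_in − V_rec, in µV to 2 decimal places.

-25.91 µV

LSB = 3/2^15 = 91.55 µV.
(V_in − V_low)/LSB = (0.17603 − 0)/9.15527e-05 = 1922.7170 → code 1923 (round).
Reconstructed: 0.17605591 V.
V_in − V_rec = -2.59082e-05 V = -25.91 µV.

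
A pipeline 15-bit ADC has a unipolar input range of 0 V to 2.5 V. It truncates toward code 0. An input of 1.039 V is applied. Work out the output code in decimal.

code 13618

Full-scale span = 2.5 V; LSB = 2.5/2^15 = 76.29 µV.
(V_in − V_low)/LSB = (1.039 − 0) / 7.62939e-05 = 13618.381.
So the output code is 13618.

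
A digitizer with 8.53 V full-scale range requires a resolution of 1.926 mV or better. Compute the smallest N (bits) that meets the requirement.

Number of steps required ≥ 8.53 V / 1.926 mV = 4428.87.
Need 2^N ≥ 4428.87; 2^12 = 4096, 2^13 = 8192.
Minimum N = 13.

13 bits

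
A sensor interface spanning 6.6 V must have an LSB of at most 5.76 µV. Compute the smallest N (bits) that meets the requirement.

Number of steps required ≥ 6.6 V / 5.76 µV = 1145833.33.
Need 2^N ≥ 1145833.33; 2^20 = 1048576, 2^21 = 2097152.
Minimum N = 21.

21 bits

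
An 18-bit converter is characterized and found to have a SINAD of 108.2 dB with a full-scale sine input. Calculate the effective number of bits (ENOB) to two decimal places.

17.68 bits

ENOB = (SINAD − 1.76) / 6.02 = (108.2 − 1.76)/6.02 = 17.681.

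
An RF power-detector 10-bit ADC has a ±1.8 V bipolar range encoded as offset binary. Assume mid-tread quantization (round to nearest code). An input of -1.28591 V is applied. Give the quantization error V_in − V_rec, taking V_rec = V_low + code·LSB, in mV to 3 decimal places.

One LSB is 3.6 V / 1024 = 3.516 mV.
(-1.28591 − (−1.8))/0.00351563 = 146.2300; round gives code 146.
Reconstructed: -1.2867187 V.
Error = -1.28591 − (−1.2867187) = 0.00080875 V = 0.809 mV.

0.809 mV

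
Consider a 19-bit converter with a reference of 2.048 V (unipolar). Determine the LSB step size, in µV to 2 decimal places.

3.91 µV

Full-scale span = 2.048 V.
LSB = 2.048 / 2^19 = 2.048 / 524288 = 3.90625e-06 V = 3.91 µV.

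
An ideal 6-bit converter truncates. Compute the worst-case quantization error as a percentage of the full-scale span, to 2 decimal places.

1.56 %

Truncating → worst-case error = 1 LSB = V_FS/2^6, so 100/64 = 1.5625 % of full scale.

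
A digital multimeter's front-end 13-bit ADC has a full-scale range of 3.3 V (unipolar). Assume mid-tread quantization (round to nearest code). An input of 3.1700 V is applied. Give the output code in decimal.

Full-scale span = 3.3 V; LSB = 3.3/2^13 = 402.83 µV.
(V_in − V_low)/LSB = (3.1700 − 0) / 0.000402832 = 7869.285.
So the output code is 7869.

code 7869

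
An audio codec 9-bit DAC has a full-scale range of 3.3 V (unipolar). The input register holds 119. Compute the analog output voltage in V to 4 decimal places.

LSB = 3.3 V / 2^9 = 6.445 mV.
V_out = 0 + 119 × 0.00644531 V = 0.766992 V.

0.7670 V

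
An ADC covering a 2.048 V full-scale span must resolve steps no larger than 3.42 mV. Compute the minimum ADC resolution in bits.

Number of steps required ≥ 2.048 V / 3.42 mV = 598.83.
Need 2^N ≥ 598.83; 2^9 = 512, 2^10 = 1024.
Minimum N = 10.

10 bits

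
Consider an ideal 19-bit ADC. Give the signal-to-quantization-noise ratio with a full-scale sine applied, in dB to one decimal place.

116.1 dB

SNR ≈ 6.02·N + 1.76 dB = 6.02·19 + 1.76 = 116.14 dB.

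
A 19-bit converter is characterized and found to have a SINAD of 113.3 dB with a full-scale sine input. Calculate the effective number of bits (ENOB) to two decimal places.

ENOB = (SINAD − 1.76) / 6.02 = (113.3 − 1.76)/6.02 = 18.528.

18.53 bits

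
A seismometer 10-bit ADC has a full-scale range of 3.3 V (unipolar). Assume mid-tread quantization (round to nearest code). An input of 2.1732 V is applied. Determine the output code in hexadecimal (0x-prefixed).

code 0x2A2 (decimal 674)

Full-scale span = 3.3 V; LSB = 3.3/2^10 = 3.223 mV.
Input sits at 674.351 steps above V_low.
Round → code 674.
In hexadecimal (0x-prefixed): 0x2A2.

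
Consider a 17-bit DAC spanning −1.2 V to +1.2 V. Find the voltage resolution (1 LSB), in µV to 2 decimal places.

18.31 µV

Full-scale span = 2.4 V.
LSB = 2.4 / 2^17 = 2.4 / 131072 = 1.83105e-05 V = 18.31 µV.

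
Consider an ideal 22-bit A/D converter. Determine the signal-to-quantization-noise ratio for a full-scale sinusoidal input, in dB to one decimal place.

134.2 dB

SNR ≈ 6.02·N + 1.76 dB = 6.02·22 + 1.76 = 134.20 dB.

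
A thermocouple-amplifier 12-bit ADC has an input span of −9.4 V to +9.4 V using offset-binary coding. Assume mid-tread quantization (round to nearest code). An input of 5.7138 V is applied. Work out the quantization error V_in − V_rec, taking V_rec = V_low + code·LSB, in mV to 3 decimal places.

LSB = 18.8/2^12 = 4.590 mV.
(5.7138 − (−9.4))/0.00458984 = 3292.8790; round gives code 3293.
V_rec = (−9.4) + 3293·0.00458984 = 5.7143555 V.
Error = 5.7138 − 5.7143555 = -0.000555469 V = -0.555 mV.

-0.555 mV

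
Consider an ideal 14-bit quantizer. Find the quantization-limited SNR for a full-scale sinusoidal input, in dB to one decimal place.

SNR ≈ 6.02·N + 1.76 dB = 6.02·14 + 1.76 = 86.04 dB.

86.0 dB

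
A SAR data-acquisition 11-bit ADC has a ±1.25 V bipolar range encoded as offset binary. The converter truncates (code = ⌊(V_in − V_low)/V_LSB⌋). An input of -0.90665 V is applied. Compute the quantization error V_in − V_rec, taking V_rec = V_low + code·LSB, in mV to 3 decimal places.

0.332 mV

One LSB is 2.5 V / 2048 = 1.221 mV.
Scaled input = 281.2723 LSBs, so code = 281.
Code 281 maps back to (−1.25) + 281×0.0012207 V = -0.90698242 V.
V_in − V_rec = 0.000332422 V = 0.332 mV.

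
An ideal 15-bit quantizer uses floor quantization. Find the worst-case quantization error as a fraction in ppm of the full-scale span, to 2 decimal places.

30.52 ppm

Truncating → worst-case error = 1 LSB = V_FS/2^15, so 1e+06/32768 = 30.5176 ppm of full scale.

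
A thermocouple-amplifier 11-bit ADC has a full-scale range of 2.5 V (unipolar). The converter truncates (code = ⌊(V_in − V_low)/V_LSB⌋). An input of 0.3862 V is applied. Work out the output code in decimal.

LSB = 2.5 V / 2048 = 1.221 mV.
(0.3862 − 0) / 0.0012207 = 316.375 LSBs.
So the output code is 316.

code 316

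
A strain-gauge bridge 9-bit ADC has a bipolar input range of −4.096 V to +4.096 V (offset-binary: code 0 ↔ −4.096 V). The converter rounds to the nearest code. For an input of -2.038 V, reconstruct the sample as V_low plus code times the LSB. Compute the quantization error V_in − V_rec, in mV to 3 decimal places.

Step size: 8.192 V ÷ 2^9 = 16.000 mV.
Scaled input = 128.6250 LSBs, so code = 129.
V_rec = (−4.096) + 129·0.016 = -2.032 V.
Error = -2.038 − (−2.032) = -0.006 V = -6.000 mV.

-6.000 mV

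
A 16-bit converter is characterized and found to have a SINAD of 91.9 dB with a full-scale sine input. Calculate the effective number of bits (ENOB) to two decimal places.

14.97 bits

ENOB = (SINAD − 1.76) / 6.02 = (91.9 − 1.76)/6.02 = 14.973.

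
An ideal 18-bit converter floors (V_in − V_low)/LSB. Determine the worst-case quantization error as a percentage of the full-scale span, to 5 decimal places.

Truncating → worst-case error = 1 LSB = V_FS/2^18, so 100/262144 = 0.00038147 % of full scale.

0.00038 %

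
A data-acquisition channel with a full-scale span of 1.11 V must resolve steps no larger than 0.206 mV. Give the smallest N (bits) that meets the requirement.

Number of steps required ≥ 1.11 V / 0.206 mV = 5388.35.
Need 2^N ≥ 5388.35; 2^12 = 4096, 2^13 = 8192.
Minimum N = 13.

13 bits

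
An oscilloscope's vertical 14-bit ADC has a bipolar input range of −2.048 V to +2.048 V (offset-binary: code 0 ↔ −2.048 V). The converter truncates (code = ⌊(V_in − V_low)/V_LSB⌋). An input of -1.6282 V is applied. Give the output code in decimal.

Full-scale span = 4.096 V; LSB = 4.096/2^14 = 250.00 µV.
Input sits at 1679.200 steps above V_low.
⌊·⌋(1679.200) = 1679.

code 1679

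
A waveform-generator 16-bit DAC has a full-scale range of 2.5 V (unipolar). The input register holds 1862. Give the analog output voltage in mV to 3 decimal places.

LSB = 2.5 V / 2^16 = 38.15 µV.
V_out = 0 + 1862 × 3.8147e-05 V = 0.0710297 V.
= 71.030 mV.

71.030 mV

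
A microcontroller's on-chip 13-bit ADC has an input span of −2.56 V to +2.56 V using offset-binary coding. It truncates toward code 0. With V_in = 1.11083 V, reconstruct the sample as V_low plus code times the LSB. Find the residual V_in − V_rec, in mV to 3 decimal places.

0.205 mV

LSB = 5.12/2^13 = 0.625 mV.
(1.11083 − (−2.56))/0.000625 = 5873.3280; ⌊·⌋ gives code 5873.
Reconstructed: 1.110625 V.
V_in − V_rec = 0.000205 V = 0.205 mV.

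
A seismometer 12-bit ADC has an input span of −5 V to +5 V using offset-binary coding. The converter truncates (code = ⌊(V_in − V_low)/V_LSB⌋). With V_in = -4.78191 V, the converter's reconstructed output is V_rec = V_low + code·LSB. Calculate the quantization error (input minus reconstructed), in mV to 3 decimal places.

0.805 mV

Step size: 10 V ÷ 2^12 = 2.441 mV.
(-4.78191 − (−5))/0.00244141 = 89.3297; ⌊·⌋ gives code 89.
Code 89 maps back to (−5) + 89×0.00244141 V = -4.7827148 V.
Difference: 0.000804844 V → 0.805 mV.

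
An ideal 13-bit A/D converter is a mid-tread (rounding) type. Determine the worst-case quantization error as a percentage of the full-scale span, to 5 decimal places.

0.00610 %

Rounding → worst-case error = ½ LSB = V_FS/2^14, so 100/16384 = 0.00610352 % of full scale.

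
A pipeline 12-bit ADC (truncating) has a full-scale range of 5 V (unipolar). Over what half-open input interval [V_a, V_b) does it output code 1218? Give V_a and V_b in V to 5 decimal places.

LSB = 5/2^12 = 1.221 mV.
V_a = V_low + 1218·LSB = 1.48682 V; V_b = V_low + 1219·LSB = 1.48804 V.

[1.48682 V, 1.48804 V)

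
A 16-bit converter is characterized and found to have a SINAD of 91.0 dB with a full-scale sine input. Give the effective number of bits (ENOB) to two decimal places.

ENOB = (SINAD − 1.76) / 6.02 = (91.0 − 1.76)/6.02 = 14.824.

14.82 bits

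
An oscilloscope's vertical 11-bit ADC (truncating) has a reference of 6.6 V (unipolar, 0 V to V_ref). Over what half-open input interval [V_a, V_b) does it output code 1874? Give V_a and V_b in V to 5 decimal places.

LSB = 6.6/2^11 = 3.223 mV.
V_a = V_low + 1874·LSB = 6.03926 V; V_b = V_low + 1875·LSB = 6.04248 V.

[6.03926 V, 6.04248 V)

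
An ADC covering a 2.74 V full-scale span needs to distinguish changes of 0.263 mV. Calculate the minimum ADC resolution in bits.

14 bits

Number of steps required ≥ 2.74 V / 0.263 mV = 10418.25.
Need 2^N ≥ 10418.25; 2^13 = 8192, 2^14 = 16384.
Minimum N = 14.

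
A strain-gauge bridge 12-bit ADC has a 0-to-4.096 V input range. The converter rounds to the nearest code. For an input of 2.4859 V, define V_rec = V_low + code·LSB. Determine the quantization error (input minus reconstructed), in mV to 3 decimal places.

-0.100 mV

Step size: 4.096 V ÷ 2^12 = 1.000 mV.
(V_in − V_low)/LSB = (2.4859 − 0)/0.001 = 2485.9000 → code 2486 (round).
Reconstructed: 2.486 V.
V_in − V_rec = -0.0001 V = -0.100 mV.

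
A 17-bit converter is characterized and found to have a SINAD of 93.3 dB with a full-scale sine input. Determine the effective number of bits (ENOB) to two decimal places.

ENOB = (SINAD − 1.76) / 6.02 = (93.3 − 1.76)/6.02 = 15.206.

15.21 bits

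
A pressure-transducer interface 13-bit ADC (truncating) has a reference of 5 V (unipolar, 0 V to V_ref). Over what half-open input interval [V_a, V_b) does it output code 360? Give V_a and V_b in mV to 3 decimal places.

[219.727 mV, 220.337 mV)

LSB = 5/2^13 = 0.610 mV.
V_a = V_low + 360·LSB = 0.219727 V; V_b = V_low + 361·LSB = 0.220337 V.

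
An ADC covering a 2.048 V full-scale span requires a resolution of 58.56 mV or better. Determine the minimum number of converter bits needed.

Number of steps required ≥ 2.048 V / 58.56 mV = 34.97.
Need 2^N ≥ 34.97; 2^5 = 32, 2^6 = 64.
Minimum N = 6.

6 bits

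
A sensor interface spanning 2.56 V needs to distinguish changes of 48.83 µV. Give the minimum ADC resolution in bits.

Number of steps required ≥ 2.56 V / 48.83 µV = 52426.79.
Need 2^N ≥ 52426.79; 2^15 = 32768, 2^16 = 65536.
Minimum N = 16.

16 bits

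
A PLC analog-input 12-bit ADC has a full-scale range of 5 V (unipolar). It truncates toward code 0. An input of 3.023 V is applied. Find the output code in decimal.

code 2476

Full-scale span = 5 V; LSB = 5/2^12 = 1.221 mV.
Input sits at 2476.442 steps above V_low.
⌊·⌋(2476.442) = 2476.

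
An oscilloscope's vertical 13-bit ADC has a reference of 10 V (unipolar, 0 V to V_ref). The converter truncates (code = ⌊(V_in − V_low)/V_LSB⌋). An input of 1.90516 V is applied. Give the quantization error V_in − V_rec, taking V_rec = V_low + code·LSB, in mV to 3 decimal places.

LSB = 10/2^13 = 1.221 mV.
Scaled input = 1560.7071 LSBs, so code = 1560.
Reconstructed: 1.9042969 V.
Difference: 0.000863125 V → 0.863 mV.

0.863 mV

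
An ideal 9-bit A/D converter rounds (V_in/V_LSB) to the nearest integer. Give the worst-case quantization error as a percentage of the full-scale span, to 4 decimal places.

Rounding → worst-case error = ½ LSB = V_FS/2^10, so 100/1024 = 0.0976562 % of full scale.

0.0977 %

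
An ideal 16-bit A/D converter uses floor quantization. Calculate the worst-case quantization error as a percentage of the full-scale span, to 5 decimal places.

0.00153 %

Truncating → worst-case error = 1 LSB = V_FS/2^16, so 100/65536 = 0.00152588 % of full scale.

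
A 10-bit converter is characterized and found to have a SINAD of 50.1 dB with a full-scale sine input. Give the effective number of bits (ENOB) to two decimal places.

ENOB = (SINAD − 1.76) / 6.02 = (50.1 − 1.76)/6.02 = 8.030.

8.03 bits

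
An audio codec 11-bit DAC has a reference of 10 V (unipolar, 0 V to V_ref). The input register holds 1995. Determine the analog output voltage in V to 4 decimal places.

9.7412 V

LSB = 10 V / 2^11 = 4.883 mV.
V_out = 0 + 1995 × 0.00488281 V = 9.74121 V.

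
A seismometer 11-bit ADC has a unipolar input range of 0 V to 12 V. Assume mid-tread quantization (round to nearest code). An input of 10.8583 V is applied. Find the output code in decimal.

code 1853

LSB = 12 V / 2048 = 5.859 mV.
(V_in − V_low)/LSB = (10.8583 − 0) / 0.00585938 = 1853.150.
Round → code 1853.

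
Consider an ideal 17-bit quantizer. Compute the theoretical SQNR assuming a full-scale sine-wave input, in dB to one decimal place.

SNR ≈ 6.02·N + 1.76 dB = 6.02·17 + 1.76 = 104.10 dB.

104.1 dB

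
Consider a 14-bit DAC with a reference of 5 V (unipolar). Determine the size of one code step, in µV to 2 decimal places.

305.18 µV

Full-scale span = 5 V.
LSB = 5 / 2^14 = 5 / 16384 = 0.000305176 V = 305.18 µV.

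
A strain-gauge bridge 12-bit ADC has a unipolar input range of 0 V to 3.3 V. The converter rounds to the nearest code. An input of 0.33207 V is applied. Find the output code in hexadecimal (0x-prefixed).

code 0x19C (decimal 412)

LSB = 3.3 V / 4096 = 0.806 mV.
Input sits at 412.169 steps above V_low.
So the output code is 412.
In hexadecimal (0x-prefixed): 0x19C.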